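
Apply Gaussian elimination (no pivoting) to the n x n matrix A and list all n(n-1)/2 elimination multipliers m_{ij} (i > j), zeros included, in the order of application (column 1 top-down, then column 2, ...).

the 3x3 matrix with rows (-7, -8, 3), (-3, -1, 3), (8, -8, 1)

multipliers: 3/7, -8/7, -120/17

Forward elimination:
R2 <- R2 - (3/7)*R1:  [    0  17/7  12/7 ]
R3 <- R3 - (-8/7)*R1:  [      0  -120/7    31/7 ]
R3 <- R3 - (-120/17)*R2:  [      0       0  281/17 ]
Multipliers (in order of application): m_{21} = 3/7, m_{31} = -8/7, m_{32} = -120/17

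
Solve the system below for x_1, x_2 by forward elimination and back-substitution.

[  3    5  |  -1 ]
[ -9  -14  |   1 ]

Forward elimination on [A|b]:
R2 <- R2 - (-3)*R1:  [  0   1  -2 ]
Row echelon form:
[ 3  5  |  -1 ]
[ 0  1  |  -2 ]
Back-substitution:
x_2 = (-2) / 1 = -2
x_1 = (-1 - (5)*(-2)) / 3 = 3

(3, -2)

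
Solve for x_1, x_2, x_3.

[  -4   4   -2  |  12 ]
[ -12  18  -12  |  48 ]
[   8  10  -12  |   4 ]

(-3, -2, -4)

Forward elimination on [A|b]:
R2 <- R2 - (3)*R1:  [  0   6  -6  12 ]
R3 <- R3 - (-2)*R1:  [   0   18  -16   28 ]
R3 <- R3 - (3)*R2:  [  0   0   2  -8 ]
Row echelon form:
[ -4  4  -2  |  12 ]
[  0  6  -6  |  12 ]
[  0  0   2  |  -8 ]
Back-substitution:
x_3 = (-8) / 2 = -4
x_2 = (12 - (-6)*(-4)) / 6 = -2
x_1 = (12 - (4)*(-2) - (-2)*(-4)) / -4 = -3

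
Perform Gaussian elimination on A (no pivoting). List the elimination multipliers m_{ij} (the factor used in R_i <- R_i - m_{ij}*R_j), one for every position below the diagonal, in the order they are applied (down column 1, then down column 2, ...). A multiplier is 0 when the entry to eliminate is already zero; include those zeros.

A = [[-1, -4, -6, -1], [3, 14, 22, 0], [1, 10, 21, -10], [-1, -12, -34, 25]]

Forward elimination:
R2 <- R2 - (-3)*R1:  [  0   2   4  -3 ]
R3 <- R3 - (-1)*R1:  [   0    6   15  -11 ]
R4 <- R4 - (1)*R1:  [   0   -8  -28   26 ]
R3 <- R3 - (3)*R2:  [  0   0   3  -2 ]
R4 <- R4 - (-4)*R2:  [   0    0  -12   14 ]
R4 <- R4 - (-4)*R3:  [ 0  0  0  6 ]
Multipliers (in order of application): m_{21} = -3, m_{31} = -1, m_{41} = 1, m_{32} = 3, m_{42} = -4, m_{43} = -4

multipliers: -3, -1, 1, 3, -4, -4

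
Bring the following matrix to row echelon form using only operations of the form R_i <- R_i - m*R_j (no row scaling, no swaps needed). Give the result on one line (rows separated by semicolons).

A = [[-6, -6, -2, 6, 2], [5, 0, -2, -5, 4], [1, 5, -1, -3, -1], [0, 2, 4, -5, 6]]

Forward elimination:
R2 <- R2 - (-5/6)*R1:  [     0     -5  -11/3      0   17/3 ]
R3 <- R3 - (-1/6)*R1:  [    0     4  -4/3    -2  -2/3 ]
R3 <- R3 - (-4/5)*R2:  [      0       0  -64/15      -2   58/15 ]
R4 <- R4 - (-2/5)*R2:  [      0       0   38/15      -5  124/15 ]
R4 <- R4 - (-19/32)*R3:  [      0       0       0  -99/16  169/16 ]
Row echelon form:
[ -6  -6      -2       6       2 ]
[  0  -5   -11/3       0    17/3 ]
[  0   0  -64/15      -2   58/15 ]
[  0   0       0  -99/16  169/16 ]

REF = [-6 -6 -2 6 2; 0 -5 -11/3 0 17/3; 0 0 -64/15 -2 58/15; 0 0 0 -99/16 169/16]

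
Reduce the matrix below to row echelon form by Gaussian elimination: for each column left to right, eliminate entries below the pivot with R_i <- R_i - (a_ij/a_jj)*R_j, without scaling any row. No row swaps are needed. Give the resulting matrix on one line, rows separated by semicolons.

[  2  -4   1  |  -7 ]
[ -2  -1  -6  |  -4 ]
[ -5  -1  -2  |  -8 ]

REF = [2 -4 1 -7; 0 -5 -5 -11; 0 0 23/2 -13/10]

Forward elimination:
R2 <- R2 - (-1)*R1:  [   0   -5   -5  -11 ]
R3 <- R3 - (-5/2)*R1:  [     0    -11    1/2  -51/2 ]
R3 <- R3 - (11/5)*R2:  [      0       0    23/2  -13/10 ]
Row echelon form:
[ 2  -4     1  |      -7 ]
[ 0  -5    -5  |     -11 ]
[ 0   0  23/2  |  -13/10 ]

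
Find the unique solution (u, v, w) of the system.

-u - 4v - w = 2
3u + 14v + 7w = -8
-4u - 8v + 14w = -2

Forward elimination on [A|b]:
R2 <- R2 - (-3)*R1:  [  0   2   4  -2 ]
R3 <- R3 - (4)*R1:  [   0    8   18  -10 ]
R3 <- R3 - (4)*R2:  [  0   0   2  -2 ]
Row echelon form:
[ -1  -4  -1  |   2 ]
[  0   2   4  |  -2 ]
[  0   0   2  |  -2 ]
Back-substitution:
w = (-2) / 2 = -1
v = (-2 - (4)*(-1)) / 2 = 1
u = (2 - (-4)*(1) - (-1)*(-1)) / -1 = -5

(-5, 1, -1)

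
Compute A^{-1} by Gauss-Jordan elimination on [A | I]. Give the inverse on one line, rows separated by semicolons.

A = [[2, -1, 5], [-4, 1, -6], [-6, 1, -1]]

Gauss-Jordan on [A | I]:
R1 <- (1/2)*R1:  [    1  -1/2   5/2  |   1/2     0     0 ]
R2 <- R2 - (-4)*R1:  [  0  -1   4  |   2   1   0 ]
R3 <- R3 - (-6)*R1:  [  0  -2  14  |   3   0   1 ]
R2 <- (1/-1)*R2:  [  0   1  -4  |  -2  -1   0 ]
R1 <- R1 - (-1/2)*R2:  [    1     0   1/2  |  -1/2  -1/2     0 ]
R3 <- R3 - (-2)*R2:  [  0   0   6  |  -1  -2   1 ]
R3 <- (1/6)*R3:  [    0     0     1  |  -1/6  -1/3   1/6 ]
R1 <- R1 - (1/2)*R3:  [     1      0      0  |  -5/12   -1/3  -1/12 ]
R2 <- R2 - (-4)*R3:  [    0     1     0  |  -8/3  -7/3   2/3 ]
Right block of [I | A^{-1}] is the inverse:
[ -5/12  -1/3  -1/12 ]
[  -8/3  -7/3    2/3 ]
[  -1/6  -1/3    1/6 ]

inverse = [-5/12 -1/3 -1/12; -8/3 -7/3 2/3; -1/6 -1/3 1/6]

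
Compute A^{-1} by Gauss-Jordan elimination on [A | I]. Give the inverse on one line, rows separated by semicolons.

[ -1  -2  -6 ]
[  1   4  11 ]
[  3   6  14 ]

inverse = [-5/4 -1 1/4; 19/8 1/2 5/8; -3/4 0 -1/4]

Gauss-Jordan on [A | I]:
R1 <- (1/-1)*R1:  [  1   2   6  |  -1   0   0 ]
R2 <- R2 - (1)*R1:  [ 0  2  5  |  1  1  0 ]
R3 <- R3 - (3)*R1:  [  0   0  -4  |   3   0   1 ]
R2 <- (1/2)*R2:  [   0    1  5/2  |  1/2  1/2    0 ]
R1 <- R1 - (2)*R2:  [  1   0   1  |  -2  -1   0 ]
R3 <- (1/-4)*R3:  [    0     0     1  |  -3/4     0  -1/4 ]
R1 <- R1 - (1)*R3:  [    1     0     0  |  -5/4    -1   1/4 ]
R2 <- R2 - (5/2)*R3:  [    0     1     0  |  19/8   1/2   5/8 ]
Right block of [I | A^{-1}] is the inverse:
[ -5/4   -1   1/4 ]
[ 19/8  1/2   5/8 ]
[ -3/4    0  -1/4 ]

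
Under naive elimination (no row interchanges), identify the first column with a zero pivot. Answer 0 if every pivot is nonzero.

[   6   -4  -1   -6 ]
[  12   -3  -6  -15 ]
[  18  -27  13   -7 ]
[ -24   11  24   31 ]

Naive forward elimination:
R2 <- R2 - (2)*R1:  [  0   5  -4  -3 ]
R3 <- R3 - (3)*R1:  [   0  -15   16   11 ]
R4 <- R4 - (-4)*R1:  [  0  -5  20   7 ]
R3 <- R3 - (-3)*R2:  [ 0  0  4  2 ]
R4 <- R4 - (-1)*R2:  [  0   0  16   4 ]
R4 <- R4 - (4)*R3:  [  0   0   0  -4 ]
All pivots nonzero; naive elimination completes without hitting a zero pivot.

first zero-pivot column = 0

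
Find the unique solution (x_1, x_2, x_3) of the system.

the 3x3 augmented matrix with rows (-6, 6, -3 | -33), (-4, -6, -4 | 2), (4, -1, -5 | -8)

(1, -3, 3)

Forward elimination on [A|b]:
R2 <- R2 - (2/3)*R1:  [   0  -10   -2   24 ]
R3 <- R3 - (-2/3)*R1:  [   0    3   -7  -30 ]
R3 <- R3 - (-3/10)*R2:  [      0       0   -38/5  -114/5 ]
Row echelon form:
[ -6    6     -3  |     -33 ]
[  0  -10     -2  |      24 ]
[  0    0  -38/5  |  -114/5 ]
Back-substitution:
x_3 = (-114/5) / (-38/5) = 3
x_2 = (24 - (-2)*(3)) / -10 = -3
x_1 = (-33 - (6)*(-3) - (-3)*(3)) / -6 = 1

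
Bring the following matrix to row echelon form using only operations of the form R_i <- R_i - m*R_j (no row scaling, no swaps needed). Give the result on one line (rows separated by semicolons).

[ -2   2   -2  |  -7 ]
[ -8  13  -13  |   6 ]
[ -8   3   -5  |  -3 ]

REF = [-2 2 -2 -7; 0 5 -5 34; 0 0 -2 59]

Forward elimination:
R2 <- R2 - (4)*R1:  [  0   5  -5  34 ]
R3 <- R3 - (4)*R1:  [  0  -5   3  25 ]
R3 <- R3 - (-1)*R2:  [  0   0  -2  59 ]
Row echelon form:
[ -2  2  -2  |  -7 ]
[  0  5  -5  |  34 ]
[  0  0  -2  |  59 ]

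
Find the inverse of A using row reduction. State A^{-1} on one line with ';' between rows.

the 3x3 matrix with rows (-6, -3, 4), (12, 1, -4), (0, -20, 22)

inverse = [-29/90 -7/90 2/45; -22/15 -11/15 2/15; -4/3 -2/3 1/6]

Gauss-Jordan on [A | I]:
R1 <- (1/-6)*R1:  [    1   1/2  -2/3  |  -1/6     0     0 ]
R2 <- R2 - (12)*R1:  [  0  -5   4  |   2   1   0 ]
R2 <- (1/-5)*R2:  [    0     1  -4/5  |  -2/5  -1/5     0 ]
R1 <- R1 - (1/2)*R2:  [     1      0  -4/15  |   1/30   1/10      0 ]
R3 <- R3 - (-20)*R2:  [  0   0   6  |  -8  -4   1 ]
R3 <- (1/6)*R3:  [    0     0     1  |  -4/3  -2/3   1/6 ]
R1 <- R1 - (-4/15)*R3:  [      1       0       0  |  -29/90   -7/90    2/45 ]
R2 <- R2 - (-4/5)*R3:  [      0       1       0  |  -22/15  -11/15    2/15 ]
Right block of [I | A^{-1}] is the inverse:
[ -29/90   -7/90  2/45 ]
[ -22/15  -11/15  2/15 ]
[   -4/3    -2/3   1/6 ]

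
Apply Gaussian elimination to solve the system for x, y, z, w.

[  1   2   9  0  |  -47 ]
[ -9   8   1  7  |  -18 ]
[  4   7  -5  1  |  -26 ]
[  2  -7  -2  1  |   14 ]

Forward elimination on [A|b]:
R2 <- R2 - (-9)*R1:  [    0    26    82     7  -441 ]
R3 <- R3 - (4)*R1:  [   0   -1  -41    1  162 ]
R4 <- R4 - (2)*R1:  [   0  -11  -20    1  108 ]
R3 <- R3 - (-1/26)*R2:  [       0        0  -492/13    33/26  3771/26 ]
R4 <- R4 - (-11/26)*R2:  [        0         0    191/13    103/26  -2043/26 ]
R4 <- R4 - (-191/492)*R3:  [         0          0          0   1461/328  -7305/328 ]
Row echelon form:
[ 1   2        9         0  |        -47 ]
[ 0  26       82         7  |       -441 ]
[ 0   0  -492/13     33/26  |    3771/26 ]
[ 0   0        0  1461/328  |  -7305/328 ]
Back-substitution:
w = (-7305/328) / (1461/328) = -5
z = (3771/26 - (33/26)*(-5)) / (-492/13) = -4
y = (-441 - (82)*(-4) - (7)*(-5)) / 26 = -3
x = (-47 - (2)*(-3) - (9)*(-4)) / 1 = -5

(-5, -3, -4, -5)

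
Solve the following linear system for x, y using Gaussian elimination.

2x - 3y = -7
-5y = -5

(-2, 1)

Forward elimination on [A|b]:
Row echelon form:
[ 2  -3  |  -7 ]
[ 0  -5  |  -5 ]
Back-substitution:
y = (-5) / -5 = 1
x = (-7 - (-3)*(1)) / 2 = -2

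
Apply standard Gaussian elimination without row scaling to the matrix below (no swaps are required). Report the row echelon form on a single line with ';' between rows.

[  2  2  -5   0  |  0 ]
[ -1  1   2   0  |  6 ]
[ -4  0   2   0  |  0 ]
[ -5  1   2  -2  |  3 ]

Forward elimination:
R2 <- R2 - (-1/2)*R1:  [    0     2  -1/2     0     6 ]
R3 <- R3 - (-2)*R1:  [  0   4  -8   0   0 ]
R4 <- R4 - (-5/2)*R1:  [     0      6  -21/2     -2      3 ]
R3 <- R3 - (2)*R2:  [   0    0   -7    0  -12 ]
R4 <- R4 - (3)*R2:  [   0    0   -9   -2  -15 ]
R4 <- R4 - (9/7)*R3:  [   0    0    0   -2  3/7 ]
Row echelon form:
[ 2  2    -5   0  |    0 ]
[ 0  2  -1/2   0  |    6 ]
[ 0  0    -7   0  |  -12 ]
[ 0  0     0  -2  |  3/7 ]

REF = [2 2 -5 0 0; 0 2 -1/2 0 6; 0 0 -7 0 -12; 0 0 0 -2 3/7]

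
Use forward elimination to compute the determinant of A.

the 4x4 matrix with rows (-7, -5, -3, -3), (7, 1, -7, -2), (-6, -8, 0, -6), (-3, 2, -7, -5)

det(A) = -2406

Forward elimination:
R2 <- R2 - (-1)*R1:  [   0   -4  -10   -5 ]
R3 <- R3 - (6/7)*R1:  [     0  -26/7   18/7  -24/7 ]
R4 <- R4 - (3/7)*R1:  [     0   29/7  -40/7  -26/7 ]
R3 <- R3 - (13/14)*R2:  [     0      0   83/7  17/14 ]
R4 <- R4 - (-29/28)*R2:  [       0        0  -225/14  -249/28 ]
R4 <- R4 - (-225/166)*R3:  [         0          0          0  -1203/166 ]
Upper-triangular form:
[ -7  -5    -3         -3 ]
[  0  -4   -10         -5 ]
[  0   0  83/7      17/14 ]
[  0   0     0  -1203/166 ]
det(A) = (-1)^0 * (-7) * (-4) * (83/7) * (-1203/166) = -2406  (0 row swaps -> sign +1)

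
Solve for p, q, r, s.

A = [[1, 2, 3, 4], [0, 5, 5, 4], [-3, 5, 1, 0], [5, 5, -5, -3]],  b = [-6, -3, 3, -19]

Forward elimination on [A|b]:
R3 <- R3 - (-3)*R1:  [   0   11   10   12  -15 ]
R4 <- R4 - (5)*R1:  [   0   -5  -20  -23   11 ]
R3 <- R3 - (11/5)*R2:  [     0      0     -1   16/5  -42/5 ]
R4 <- R4 - (-1)*R2:  [   0    0  -15  -19    8 ]
R4 <- R4 - (15)*R3:  [   0    0    0  -67  134 ]
Row echelon form:
[ 1  2   3     4  |     -6 ]
[ 0  5   5     4  |     -3 ]
[ 0  0  -1  16/5  |  -42/5 ]
[ 0  0   0   -67  |    134 ]
Back-substitution:
s = (134) / -67 = -2
r = (-42/5 - (16/5)*(-2)) / -1 = 2
q = (-3 - (5)*(2) - (4)*(-2)) / 5 = -1
p = (-6 - (2)*(-1) - (3)*(2) - (4)*(-2)) / 1 = -2

(-2, -1, 2, -2)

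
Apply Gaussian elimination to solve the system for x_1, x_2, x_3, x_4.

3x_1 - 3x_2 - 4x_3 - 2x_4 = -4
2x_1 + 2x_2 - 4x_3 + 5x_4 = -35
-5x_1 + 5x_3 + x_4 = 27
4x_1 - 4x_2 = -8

(-5, -3, 1, -3)

Forward elimination on [A|b]:
R2 <- R2 - (2/3)*R1:  [     0      4   -4/3   19/3  -97/3 ]
R3 <- R3 - (-5/3)*R1:  [    0    -5  -5/3  -7/3  61/3 ]
R4 <- R4 - (4/3)*R1:  [    0     0  16/3   8/3  -8/3 ]
R3 <- R3 - (-5/4)*R2:  [       0        0    -10/3    67/12  -241/12 ]
R4 <- R4 - (-8/5)*R3:  [      0       0       0    58/5  -174/5 ]
Row echelon form:
[ 3  -3     -4     -2  |       -4 ]
[ 0   4   -4/3   19/3  |    -97/3 ]
[ 0   0  -10/3  67/12  |  -241/12 ]
[ 0   0      0   58/5  |   -174/5 ]
Back-substitution:
x_4 = (-174/5) / (58/5) = -3
x_3 = (-241/12 - (67/12)*(-3)) / (-10/3) = 1
x_2 = (-97/3 - (-4/3)*(1) - (19/3)*(-3)) / 4 = -3
x_1 = (-4 - (-3)*(-3) - (-4)*(1) - (-2)*(-3)) / 3 = -5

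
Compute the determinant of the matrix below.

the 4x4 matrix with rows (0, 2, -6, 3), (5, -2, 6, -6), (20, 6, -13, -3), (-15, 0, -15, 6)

det(A) = 150

Forward elimination:
R1 <-> R2   (pivot in column 1 was zero)
[   5  -2    6  -6 ]
[   0   2   -6   3 ]
[  20   6  -13  -3 ]
[ -15   0  -15   6 ]
R3 <- R3 - (4)*R1:  [   0   14  -37   21 ]
R4 <- R4 - (-3)*R1:  [   0   -6    3  -12 ]
R3 <- R3 - (7)*R2:  [ 0  0  5  0 ]
R4 <- R4 - (-3)*R2:  [   0    0  -15   -3 ]
R4 <- R4 - (-3)*R3:  [  0   0   0  -3 ]
Upper-triangular form:
[ 5  -2   6  -6 ]
[ 0   2  -6   3 ]
[ 0   0   5   0 ]
[ 0   0   0  -3 ]
det(A) = (-1)^1 * (5) * (2) * (5) * (-3) = 150  (1 row swap -> sign -1)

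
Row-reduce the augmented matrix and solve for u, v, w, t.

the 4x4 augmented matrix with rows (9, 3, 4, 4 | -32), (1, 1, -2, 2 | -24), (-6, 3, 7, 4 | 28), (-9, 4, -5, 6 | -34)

Forward elimination on [A|b]:
R2 <- R2 - (1/9)*R1:  [      0     2/3   -22/9    14/9  -184/9 ]
R3 <- R3 - (-2/3)*R1:  [    0     5  29/3  20/3  20/3 ]
R4 <- R4 - (-1)*R1:  [   0    7   -1   10  -66 ]
R3 <- R3 - (15/2)*R2:  [   0    0   28   -5  160 ]
R4 <- R4 - (21/2)*R2:  [     0      0   74/3  -19/3  446/3 ]
R4 <- R4 - (37/42)*R3:  [      0       0       0  -27/14    54/7 ]
Row echelon form:
[ 9    3      4       4  |     -32 ]
[ 0  2/3  -22/9    14/9  |  -184/9 ]
[ 0    0     28      -5  |     160 ]
[ 0    0      0  -27/14  |    54/7 ]
Back-substitution:
t = (54/7) / (-27/14) = -4
w = (160 - (-5)*(-4)) / 28 = 5
v = (-184/9 - (-22/9)*(5) - (14/9)*(-4)) / (2/3) = -3
u = (-32 - (3)*(-3) - (4)*(5) - (4)*(-4)) / 9 = -3

(-3, -3, 5, -4)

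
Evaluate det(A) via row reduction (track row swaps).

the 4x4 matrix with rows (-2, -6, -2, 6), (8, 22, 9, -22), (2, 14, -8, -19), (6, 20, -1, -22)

Forward elimination:
R2 <- R2 - (-4)*R1:  [  0  -2   1   2 ]
R3 <- R3 - (-1)*R1:  [   0    8  -10  -13 ]
R4 <- R4 - (-3)*R1:  [  0   2  -7  -4 ]
R3 <- R3 - (-4)*R2:  [  0   0  -6  -5 ]
R4 <- R4 - (-1)*R2:  [  0   0  -6  -2 ]
R4 <- R4 - (1)*R3:  [ 0  0  0  3 ]
Upper-triangular form:
[ -2  -6  -2   6 ]
[  0  -2   1   2 ]
[  0   0  -6  -5 ]
[  0   0   0   3 ]
det(A) = (-1)^0 * (-2) * (-2) * (-6) * (3) = -72  (0 row swaps -> sign +1)

det(A) = -72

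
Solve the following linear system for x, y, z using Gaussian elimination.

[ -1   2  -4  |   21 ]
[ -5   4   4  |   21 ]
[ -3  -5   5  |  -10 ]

Forward elimination on [A|b]:
R2 <- R2 - (5)*R1:  [   0   -6   24  -84 ]
R3 <- R3 - (3)*R1:  [   0  -11   17  -73 ]
R3 <- R3 - (11/6)*R2:  [   0    0  -27   81 ]
Row echelon form:
[ -1   2   -4  |   21 ]
[  0  -6   24  |  -84 ]
[  0   0  -27  |   81 ]
Back-substitution:
z = (81) / -27 = -3
y = (-84 - (24)*(-3)) / -6 = 2
x = (21 - (2)*(2) - (-4)*(-3)) / -1 = -5

(-5, 2, -3)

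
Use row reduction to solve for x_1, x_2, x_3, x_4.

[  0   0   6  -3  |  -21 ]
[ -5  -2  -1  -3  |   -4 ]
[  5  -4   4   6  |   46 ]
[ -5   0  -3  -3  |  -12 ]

Forward elimination on [A|b]:
R1 <-> R2   (pivot in column 1 was zero)
[ -5  -2  -1  -3   -4 ]
[  0   0   6  -3  -21 ]
[  5  -4   4   6   46 ]
[ -5   0  -3  -3  -12 ]
R3 <- R3 - (-1)*R1:  [  0  -6   3   3  42 ]
R4 <- R4 - (1)*R1:  [  0   2  -2   0  -8 ]
R2 <-> R3   (pivot in column 2 was zero)
[ -5  -2  -1  -3   -4 ]
[  0  -6   3   3   42 ]
[  0   0   6  -3  -21 ]
[  0   2  -2   0   -8 ]
R4 <- R4 - (-1/3)*R2:  [  0   0  -1   1   6 ]
R4 <- R4 - (-1/6)*R3:  [   0    0    0  1/2  5/2 ]
Row echelon form:
[ -5  -2  -1   -3  |   -4 ]
[  0  -6   3    3  |   42 ]
[  0   0   6   -3  |  -21 ]
[  0   0   0  1/2  |  5/2 ]
Back-substitution:
x_4 = (5/2) / (1/2) = 5
x_3 = (-21 - (-3)*(5)) / 6 = -1
x_2 = (42 - (3)*(-1) - (3)*(5)) / -6 = -5
x_1 = (-4 - (-2)*(-5) - (-1)*(-1) - (-3)*(5)) / -5 = 0

(0, -5, -1, 5)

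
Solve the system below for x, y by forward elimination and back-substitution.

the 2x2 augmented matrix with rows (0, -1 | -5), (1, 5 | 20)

Forward elimination on [A|b]:
R1 <-> R2   (pivot in column 1 was zero)
[ 1   5  20 ]
[ 0  -1  -5 ]
Row echelon form:
[ 1   5  |  20 ]
[ 0  -1  |  -5 ]
Back-substitution:
y = (-5) / -1 = 5
x = (20 - (5)*(5)) / 1 = -5

(-5, 5)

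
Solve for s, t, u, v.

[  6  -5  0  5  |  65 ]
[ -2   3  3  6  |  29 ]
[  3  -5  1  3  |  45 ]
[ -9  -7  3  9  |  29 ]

Forward elimination on [A|b]:
R2 <- R2 - (-1/3)*R1:  [     0    4/3      3   23/3  152/3 ]
R3 <- R3 - (1/2)*R1:  [    0  -5/2     1   1/2  25/2 ]
R4 <- R4 - (-3/2)*R1:  [     0  -29/2      3   33/2  253/2 ]
R3 <- R3 - (-15/8)*R2:  [     0      0   53/8  119/8  215/2 ]
R4 <- R4 - (-87/8)*R2:  [      0       0   285/8   799/8  1355/2 ]
R4 <- R4 - (285/53)*R3:  [       0        0        0  1054/53  5270/53 ]
Row echelon form:
[ 6   -5     0        5  |       65 ]
[ 0  4/3     3     23/3  |    152/3 ]
[ 0    0  53/8    119/8  |    215/2 ]
[ 0    0     0  1054/53  |  5270/53 ]
Back-substitution:
v = (5270/53) / (1054/53) = 5
u = (215/2 - (119/8)*(5)) / (53/8) = 5
t = (152/3 - (3)*(5) - (23/3)*(5)) / (4/3) = -2
s = (65 - (-5)*(-2) - (5)*(5)) / 6 = 5

(5, -2, 5, 5)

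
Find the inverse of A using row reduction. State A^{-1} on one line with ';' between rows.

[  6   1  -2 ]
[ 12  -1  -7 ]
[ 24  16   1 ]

Gauss-Jordan on [A | I]:
R1 <- (1/6)*R1:  [    1   1/6  -1/3  |   1/6     0     0 ]
R2 <- R2 - (12)*R1:  [  0  -3  -3  |  -2   1   0 ]
R3 <- R3 - (24)*R1:  [  0  12   9  |  -4   0   1 ]
R2 <- (1/-3)*R2:  [    0     1     1  |   2/3  -1/3     0 ]
R1 <- R1 - (1/6)*R2:  [    1     0  -1/2  |  1/18  1/18     0 ]
R3 <- R3 - (12)*R2:  [   0    0   -3  |  -12    4    1 ]
R3 <- (1/-3)*R3:  [    0     0     1  |     4  -4/3  -1/3 ]
R1 <- R1 - (-1/2)*R3:  [      1       0       0  |   37/18  -11/18    -1/6 ]
R2 <- R2 - (1)*R3:  [     0      1      0  |  -10/3      1    1/3 ]
Right block of [I | A^{-1}] is the inverse:
[ 37/18  -11/18  -1/6 ]
[ -10/3       1   1/3 ]
[     4    -4/3  -1/3 ]

inverse = [37/18 -11/18 -1/6; -10/3 1 1/3; 4 -4/3 -1/3]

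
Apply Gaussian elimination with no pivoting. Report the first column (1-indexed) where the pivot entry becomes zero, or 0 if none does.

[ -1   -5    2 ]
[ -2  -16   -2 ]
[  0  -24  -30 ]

Naive forward elimination:
R2 <- R2 - (2)*R1:  [  0  -6  -6 ]
R3 <- R3 - (4)*R2:  [  0   0  -6 ]
All pivots nonzero; naive elimination completes without hitting a zero pivot.

first zero-pivot column = 0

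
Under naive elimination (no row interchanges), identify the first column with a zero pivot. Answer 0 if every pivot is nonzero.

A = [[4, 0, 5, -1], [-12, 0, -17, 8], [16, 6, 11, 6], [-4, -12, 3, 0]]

first zero-pivot column = 2

Naive forward elimination:
R2 <- R2 - (-3)*R1:  [  0   0  -2   5 ]
R3 <- R3 - (4)*R1:  [  0   6  -9  10 ]
R4 <- R4 - (-1)*R1:  [   0  -12    8   -1 ]
Matrix at this point:
[ 4    0   5  -1 ]
[ 0    0  -2   5 ]
[ 0    6  -9  10 ]
[ 0  -12   8  -1 ]
Pivot entry (2,2) is zero but row 3 has 6 in column 2 -> naive elimination stops; a row interchange (e.g. R2 <-> R3) would be required here.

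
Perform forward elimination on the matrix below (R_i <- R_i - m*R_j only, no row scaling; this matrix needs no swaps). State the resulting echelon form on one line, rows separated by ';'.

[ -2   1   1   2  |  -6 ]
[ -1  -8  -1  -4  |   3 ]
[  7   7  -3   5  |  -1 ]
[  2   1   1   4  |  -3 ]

Forward elimination:
R2 <- R2 - (1/2)*R1:  [     0  -17/2   -3/2     -5      6 ]
R3 <- R3 - (-7/2)*R1:  [    0  21/2   1/2    12   -22 ]
R4 <- R4 - (-1)*R1:  [  0   2   2   6  -9 ]
R3 <- R3 - (-21/17)*R2:  [       0        0   -23/17    99/17  -248/17 ]
R4 <- R4 - (-4/17)*R2:  [       0        0    28/17    82/17  -129/17 ]
R4 <- R4 - (-28/23)*R3:  [       0        0        0   274/23  -583/23 ]
Row echelon form:
[ -2      1       1       2  |       -6 ]
[  0  -17/2    -3/2      -5  |        6 ]
[  0      0  -23/17   99/17  |  -248/17 ]
[  0      0       0  274/23  |  -583/23 ]

REF = [-2 1 1 2 -6; 0 -17/2 -3/2 -5 6; 0 0 -23/17 99/17 -248/17; 0 0 0 274/23 -583/23]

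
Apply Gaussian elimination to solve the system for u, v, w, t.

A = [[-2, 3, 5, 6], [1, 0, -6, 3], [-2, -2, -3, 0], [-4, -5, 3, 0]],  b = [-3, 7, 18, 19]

Forward elimination on [A|b]:
R2 <- R2 - (-1/2)*R1:  [    0   3/2  -7/2     6  11/2 ]
R3 <- R3 - (1)*R1:  [  0  -5  -8  -6  21 ]
R4 <- R4 - (2)*R1:  [   0  -11   -7  -12   25 ]
R3 <- R3 - (-10/3)*R2:  [     0      0  -59/3     14  118/3 ]
R4 <- R4 - (-22/3)*R2:  [     0      0  -98/3     32  196/3 ]
R4 <- R4 - (98/59)*R3:  [      0       0       0  516/59       0 ]
Row echelon form:
[ -2    3      5       6  |     -3 ]
[  0  3/2   -7/2       6  |   11/2 ]
[  0    0  -59/3      14  |  118/3 ]
[  0    0      0  516/59  |      0 ]
Back-substitution:
t = (0) / (516/59) = 0
w = (118/3 - (14)*(0)) / (-59/3) = -2
v = (11/2 - (-7/2)*(-2) - (6)*(0)) / (3/2) = -1
u = (-3 - (3)*(-1) - (5)*(-2) - (6)*(0)) / -2 = -5

(-5, -1, -2, 0)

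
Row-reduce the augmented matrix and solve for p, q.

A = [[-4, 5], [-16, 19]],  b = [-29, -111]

Forward elimination on [A|b]:
R2 <- R2 - (4)*R1:  [  0  -1   5 ]
Row echelon form:
[ -4   5  |  -29 ]
[  0  -1  |    5 ]
Back-substitution:
q = (5) / -1 = -5
p = (-29 - (5)*(-5)) / -4 = 1

(1, -5)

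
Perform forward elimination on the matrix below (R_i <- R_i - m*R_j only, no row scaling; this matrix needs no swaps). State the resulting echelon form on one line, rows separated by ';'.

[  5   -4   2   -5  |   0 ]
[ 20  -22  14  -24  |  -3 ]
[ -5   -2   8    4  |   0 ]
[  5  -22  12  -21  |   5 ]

REF = [5 -4 2 -5 0; 0 -6 6 -4 -3; 0 0 4 3 3; 0 0 0 2 20]

Forward elimination:
R2 <- R2 - (4)*R1:  [  0  -6   6  -4  -3 ]
R3 <- R3 - (-1)*R1:  [  0  -6  10  -1   0 ]
R4 <- R4 - (1)*R1:  [   0  -18   10  -16    5 ]
R3 <- R3 - (1)*R2:  [ 0  0  4  3  3 ]
R4 <- R4 - (3)*R2:  [  0   0  -8  -4  14 ]
R4 <- R4 - (-2)*R3:  [  0   0   0   2  20 ]
Row echelon form:
[ 5  -4  2  -5  |   0 ]
[ 0  -6  6  -4  |  -3 ]
[ 0   0  4   3  |   3 ]
[ 0   0  0   2  |  20 ]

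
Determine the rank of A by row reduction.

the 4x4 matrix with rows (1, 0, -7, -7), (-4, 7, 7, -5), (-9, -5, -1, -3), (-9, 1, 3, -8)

rank(A) = 4

Row reduction:
R2 <- R2 - (-4)*R1:  [   0    7  -21  -33 ]
R3 <- R3 - (-9)*R1:  [   0   -5  -64  -66 ]
R4 <- R4 - (-9)*R1:  [   0    1  -60  -71 ]
R3 <- R3 - (-5/7)*R2:  [      0       0     -79  -627/7 ]
R4 <- R4 - (1/7)*R2:  [      0       0     -57  -464/7 ]
R4 <- R4 - (57/79)*R3:  [       0        0        0  -131/79 ]
Row echelon form:
[ 1  0   -7       -7 ]
[ 0  7  -21      -33 ]
[ 0  0  -79   -627/7 ]
[ 0  0    0  -131/79 ]
Nonzero rows / pivot columns: 4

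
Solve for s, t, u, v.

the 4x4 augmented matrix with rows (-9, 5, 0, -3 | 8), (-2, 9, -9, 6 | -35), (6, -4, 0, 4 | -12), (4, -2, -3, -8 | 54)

Forward elimination on [A|b]:
R2 <- R2 - (2/9)*R1:  [      0    71/9      -9    20/3  -331/9 ]
R3 <- R3 - (-2/3)*R1:  [     0   -2/3      0      2  -20/3 ]
R4 <- R4 - (-4/9)*R1:  [     0    2/9     -3  -28/3  518/9 ]
R3 <- R3 - (-6/71)*R2:  [       0        0   -54/71   182/71  -694/71 ]
R4 <- R4 - (2/71)*R2:  [       0        0  -195/71  -676/71  4160/71 ]
R4 <- R4 - (65/18)*R3:  [      0       0       0  -169/9   845/9 ]
Row echelon form:
[ -9     5       0      -3  |        8 ]
[  0  71/9      -9    20/3  |   -331/9 ]
[  0     0  -54/71  182/71  |  -694/71 ]
[  0     0       0  -169/9  |    845/9 ]
Back-substitution:
v = (845/9) / (-169/9) = -5
u = (-694/71 - (182/71)*(-5)) / (-54/71) = -4
t = (-331/9 - (-9)*(-4) - (20/3)*(-5)) / (71/9) = -5
s = (8 - (5)*(-5) - (-3)*(-5)) / -9 = -2

(-2, -5, -4, -5)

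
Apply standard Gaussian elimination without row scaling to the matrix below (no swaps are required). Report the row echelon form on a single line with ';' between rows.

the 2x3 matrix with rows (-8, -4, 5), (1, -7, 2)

Forward elimination:
R2 <- R2 - (-1/8)*R1:  [     0  -15/2   21/8 ]
Row echelon form:
[ -8     -4     5 ]
[  0  -15/2  21/8 ]

REF = [-8 -4 5; 0 -15/2 21/8]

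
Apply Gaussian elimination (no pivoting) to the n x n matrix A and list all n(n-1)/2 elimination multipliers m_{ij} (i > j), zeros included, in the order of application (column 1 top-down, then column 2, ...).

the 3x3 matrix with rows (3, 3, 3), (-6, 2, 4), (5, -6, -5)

Forward elimination:
R2 <- R2 - (-2)*R1:  [  0   8  10 ]
R3 <- R3 - (5/3)*R1:  [   0  -11  -10 ]
R3 <- R3 - (-11/8)*R2:  [    0     0  15/4 ]
Multipliers (in order of application): m_{21} = -2, m_{31} = 5/3, m_{32} = -11/8

multipliers: -2, 5/3, -11/8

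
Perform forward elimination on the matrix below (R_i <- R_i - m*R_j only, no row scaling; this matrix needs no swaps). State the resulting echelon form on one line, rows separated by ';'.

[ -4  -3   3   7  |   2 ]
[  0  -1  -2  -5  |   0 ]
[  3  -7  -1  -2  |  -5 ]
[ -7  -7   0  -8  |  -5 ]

Forward elimination:
R3 <- R3 - (-3/4)*R1:  [     0  -37/4    5/4   13/4   -7/2 ]
R4 <- R4 - (7/4)*R1:  [     0   -7/4  -21/4  -81/4  -17/2 ]
R3 <- R3 - (37/4)*R2:  [    0     0  79/4  99/2  -7/2 ]
R4 <- R4 - (7/4)*R2:  [     0      0   -7/4  -23/2  -17/2 ]
R4 <- R4 - (-7/79)*R3:  [       0        0        0  -562/79  -696/79 ]
Row echelon form:
[ -4  -3     3        7  |        2 ]
[  0  -1    -2       -5  |        0 ]
[  0   0  79/4     99/2  |     -7/2 ]
[  0   0     0  -562/79  |  -696/79 ]

REF = [-4 -3 3 7 2; 0 -1 -2 -5 0; 0 0 79/4 99/2 -7/2; 0 0 0 -562/79 -696/79]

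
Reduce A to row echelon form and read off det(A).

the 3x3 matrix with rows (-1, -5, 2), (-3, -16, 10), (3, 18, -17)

Forward elimination:
R2 <- R2 - (3)*R1:  [  0  -1   4 ]
R3 <- R3 - (-3)*R1:  [   0    3  -11 ]
R3 <- R3 - (-3)*R2:  [ 0  0  1 ]
Upper-triangular form:
[ -1  -5  2 ]
[  0  -1  4 ]
[  0   0  1 ]
det(A) = (-1)^0 * (-1) * (-1) * (1) = 1  (0 row swaps -> sign +1)

det(A) = 1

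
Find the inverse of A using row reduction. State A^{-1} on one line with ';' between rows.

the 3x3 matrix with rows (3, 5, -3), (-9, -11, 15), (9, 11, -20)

Gauss-Jordan on [A | I]:
R1 <- (1/3)*R1:  [   1  5/3   -1  |  1/3    0    0 ]
R2 <- R2 - (-9)*R1:  [ 0  4  6  |  3  1  0 ]
R3 <- R3 - (9)*R1:  [   0   -4  -11  |   -3    0    1 ]
R2 <- (1/4)*R2:  [   0    1  3/2  |  3/4  1/4    0 ]
R1 <- R1 - (5/3)*R2:  [      1       0    -7/2  |  -11/12   -5/12       0 ]
R3 <- R3 - (-4)*R2:  [  0   0  -5  |   0   1   1 ]
R3 <- (1/-5)*R3:  [    0     0     1  |     0  -1/5  -1/5 ]
R1 <- R1 - (-7/2)*R3:  [      1       0       0  |  -11/12  -67/60   -7/10 ]
R2 <- R2 - (3/2)*R3:  [     0      1      0  |    3/4  11/20   3/10 ]
Right block of [I | A^{-1}] is the inverse:
[ -11/12  -67/60  -7/10 ]
[    3/4   11/20   3/10 ]
[      0    -1/5   -1/5 ]

inverse = [-11/12 -67/60 -7/10; 3/4 11/20 3/10; 0 -1/5 -1/5]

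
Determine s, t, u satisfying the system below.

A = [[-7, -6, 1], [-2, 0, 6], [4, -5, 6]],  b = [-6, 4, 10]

(1, 0, 1)

Forward elimination on [A|b]:
R2 <- R2 - (2/7)*R1:  [    0  12/7  40/7  40/7 ]
R3 <- R3 - (-4/7)*R1:  [     0  -59/7   46/7   46/7 ]
R3 <- R3 - (-59/12)*R2:  [     0      0  104/3  104/3 ]
Row echelon form:
[ -7    -6      1  |     -6 ]
[  0  12/7   40/7  |   40/7 ]
[  0     0  104/3  |  104/3 ]
Back-substitution:
u = (104/3) / (104/3) = 1
t = (40/7 - (40/7)*(1)) / (12/7) = 0
s = (-6 - (-6)*(0) - (1)*(1)) / -7 = 1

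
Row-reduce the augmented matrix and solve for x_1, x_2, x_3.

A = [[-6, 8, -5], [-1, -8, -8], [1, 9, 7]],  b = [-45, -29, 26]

(5, 0, 3)

Forward elimination on [A|b]:
R2 <- R2 - (1/6)*R1:  [     0  -28/3  -43/6  -43/2 ]
R3 <- R3 - (-1/6)*R1:  [    0  31/3  37/6  37/2 ]
R3 <- R3 - (-31/28)*R2:  [       0        0   -99/56  -297/56 ]
Row echelon form:
[ -6      8      -5  |      -45 ]
[  0  -28/3   -43/6  |    -43/2 ]
[  0      0  -99/56  |  -297/56 ]
Back-substitution:
x_3 = (-297/56) / (-99/56) = 3
x_2 = (-43/2 - (-43/6)*(3)) / (-28/3) = 0
x_1 = (-45 - (8)*(0) - (-5)*(3)) / -6 = 5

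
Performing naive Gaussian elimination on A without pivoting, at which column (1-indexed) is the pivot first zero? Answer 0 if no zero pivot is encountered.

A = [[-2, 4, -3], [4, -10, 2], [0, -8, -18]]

first zero-pivot column = 0

Naive forward elimination:
R2 <- R2 - (-2)*R1:  [  0  -2  -4 ]
R3 <- R3 - (4)*R2:  [  0   0  -2 ]
All pivots nonzero; naive elimination completes without hitting a zero pivot.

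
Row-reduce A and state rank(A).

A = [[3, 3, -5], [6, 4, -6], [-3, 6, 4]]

Row reduction:
R2 <- R2 - (2)*R1:  [  0  -2   4 ]
R3 <- R3 - (-1)*R1:  [  0   9  -1 ]
R3 <- R3 - (-9/2)*R2:  [  0   0  17 ]
Row echelon form:
[ 3   3  -5 ]
[ 0  -2   4 ]
[ 0   0  17 ]
Nonzero rows / pivot columns: 3

rank(A) = 3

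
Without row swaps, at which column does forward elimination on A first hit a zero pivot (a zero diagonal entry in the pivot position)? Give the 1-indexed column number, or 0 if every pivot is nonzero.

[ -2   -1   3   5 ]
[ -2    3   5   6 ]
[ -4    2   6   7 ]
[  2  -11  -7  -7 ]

first zero-pivot column = 0

Naive forward elimination:
R2 <- R2 - (1)*R1:  [ 0  4  2  1 ]
R3 <- R3 - (2)*R1:  [  0   4   0  -3 ]
R4 <- R4 - (-1)*R1:  [   0  -12   -4   -2 ]
R3 <- R3 - (1)*R2:  [  0   0  -2  -4 ]
R4 <- R4 - (-3)*R2:  [ 0  0  2  1 ]
R4 <- R4 - (-1)*R3:  [  0   0   0  -3 ]
All pivots nonzero; naive elimination completes without hitting a zero pivot.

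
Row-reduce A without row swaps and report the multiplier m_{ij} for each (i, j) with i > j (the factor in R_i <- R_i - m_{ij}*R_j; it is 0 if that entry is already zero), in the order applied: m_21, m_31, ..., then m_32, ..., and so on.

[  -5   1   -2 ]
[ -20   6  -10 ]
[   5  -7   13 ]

multipliers: 4, -1, -3

Forward elimination:
R2 <- R2 - (4)*R1:  [  0   2  -2 ]
R3 <- R3 - (-1)*R1:  [  0  -6  11 ]
R3 <- R3 - (-3)*R2:  [ 0  0  5 ]
Multipliers (in order of application): m_{21} = 4, m_{31} = -1, m_{32} = -3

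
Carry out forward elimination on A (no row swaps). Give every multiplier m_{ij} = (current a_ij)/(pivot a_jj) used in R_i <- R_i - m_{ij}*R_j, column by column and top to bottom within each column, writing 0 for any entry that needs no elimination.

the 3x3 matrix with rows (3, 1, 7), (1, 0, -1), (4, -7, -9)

multipliers: 1/3, 4/3, 25

Forward elimination:
R2 <- R2 - (1/3)*R1:  [     0   -1/3  -10/3 ]
R3 <- R3 - (4/3)*R1:  [     0  -25/3  -55/3 ]
R3 <- R3 - (25)*R2:  [  0   0  65 ]
Multipliers (in order of application): m_{21} = 1/3, m_{31} = 4/3, m_{32} = 25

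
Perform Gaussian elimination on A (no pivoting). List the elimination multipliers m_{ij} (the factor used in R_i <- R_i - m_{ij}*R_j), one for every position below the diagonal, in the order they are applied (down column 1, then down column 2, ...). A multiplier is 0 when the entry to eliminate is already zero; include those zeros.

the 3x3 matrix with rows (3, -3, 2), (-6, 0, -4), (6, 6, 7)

Forward elimination:
R2 <- R2 - (-2)*R1:  [  0  -6   0 ]
R3 <- R3 - (2)*R1:  [  0  12   3 ]
R3 <- R3 - (-2)*R2:  [ 0  0  3 ]
Multipliers (in order of application): m_{21} = -2, m_{31} = 2, m_{32} = -2

multipliers: -2, 2, -2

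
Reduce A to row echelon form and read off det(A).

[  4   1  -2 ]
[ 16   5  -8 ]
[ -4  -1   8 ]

Forward elimination:
R2 <- R2 - (4)*R1:  [ 0  1  0 ]
R3 <- R3 - (-1)*R1:  [ 0  0  6 ]
Upper-triangular form:
[ 4  1  -2 ]
[ 0  1   0 ]
[ 0  0   6 ]
det(A) = (-1)^0 * (4) * (1) * (6) = 24  (0 row swaps -> sign +1)

det(A) = 24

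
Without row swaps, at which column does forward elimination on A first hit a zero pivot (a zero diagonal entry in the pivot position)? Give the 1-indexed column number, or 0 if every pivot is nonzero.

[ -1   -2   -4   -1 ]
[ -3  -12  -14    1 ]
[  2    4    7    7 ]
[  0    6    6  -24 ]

first zero-pivot column = 4

Naive forward elimination:
R2 <- R2 - (3)*R1:  [  0  -6  -2   4 ]
R3 <- R3 - (-2)*R1:  [  0   0  -1   5 ]
R4 <- R4 - (-1)*R2:  [   0    0    4  -20 ]
R4 <- R4 - (-4)*R3:  [ 0  0  0  0 ]
Matrix at this point:
[ -1  -2  -4  -1 ]
[  0  -6  -2   4 ]
[  0   0  -1   5 ]
[  0   0   0   0 ]
Pivot entry (4,4) in the last row is zero and there are no rows below to swap with -> zero pivot in column 4 (A is singular).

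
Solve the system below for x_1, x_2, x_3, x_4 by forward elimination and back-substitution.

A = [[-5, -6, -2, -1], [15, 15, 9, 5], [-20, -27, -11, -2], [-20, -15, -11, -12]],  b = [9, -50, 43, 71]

(-5, 4, -5, 2)

Forward elimination on [A|b]:
R2 <- R2 - (-3)*R1:  [   0   -3    3    2  -23 ]
R3 <- R3 - (4)*R1:  [  0  -3  -3   2   7 ]
R4 <- R4 - (4)*R1:  [  0   9  -3  -8  35 ]
R3 <- R3 - (1)*R2:  [  0   0  -6   0  30 ]
R4 <- R4 - (-3)*R2:  [   0    0    6   -2  -34 ]
R4 <- R4 - (-1)*R3:  [  0   0   0  -2  -4 ]
Row echelon form:
[ -5  -6  -2  -1  |    9 ]
[  0  -3   3   2  |  -23 ]
[  0   0  -6   0  |   30 ]
[  0   0   0  -2  |   -4 ]
Back-substitution:
x_4 = (-4) / -2 = 2
x_3 = (30) / -6 = -5
x_2 = (-23 - (3)*(-5) - (2)*(2)) / -3 = 4
x_1 = (9 - (-6)*(4) - (-2)*(-5) - (-1)*(2)) / -5 = -5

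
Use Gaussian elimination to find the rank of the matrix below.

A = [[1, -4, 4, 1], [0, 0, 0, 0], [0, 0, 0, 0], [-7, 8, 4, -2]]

Row reduction:
R4 <- R4 - (-7)*R1:  [   0  -20   32    5 ]
R2 <-> R4   (pivot in column 2 was zero)
[ 1   -4   4  1 ]
[ 0  -20  32  5 ]
[ 0    0   0  0 ]
[ 0    0   0  0 ]
Row echelon form:
[ 1   -4   4  1 ]
[ 0  -20  32  5 ]
[ 0    0   0  0 ]
[ 0    0   0  0 ]
Nonzero rows / pivot columns: 2

rank(A) = 2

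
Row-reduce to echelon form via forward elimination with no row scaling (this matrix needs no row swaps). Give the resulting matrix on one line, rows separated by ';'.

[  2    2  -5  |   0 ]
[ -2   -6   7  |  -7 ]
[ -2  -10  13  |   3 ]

Forward elimination:
R2 <- R2 - (-1)*R1:  [  0  -4   2  -7 ]
R3 <- R3 - (-1)*R1:  [  0  -8   8   3 ]
R3 <- R3 - (2)*R2:  [  0   0   4  17 ]
Row echelon form:
[ 2   2  -5  |   0 ]
[ 0  -4   2  |  -7 ]
[ 0   0   4  |  17 ]

REF = [2 2 -5 0; 0 -4 2 -7; 0 0 4 17]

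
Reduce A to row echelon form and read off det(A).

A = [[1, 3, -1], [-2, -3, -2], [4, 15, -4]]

Forward elimination:
R2 <- R2 - (-2)*R1:  [  0   3  -4 ]
R3 <- R3 - (4)*R1:  [ 0  3  0 ]
R3 <- R3 - (1)*R2:  [ 0  0  4 ]
Upper-triangular form:
[ 1  3  -1 ]
[ 0  3  -4 ]
[ 0  0   4 ]
det(A) = (-1)^0 * (1) * (3) * (4) = 12  (0 row swaps -> sign +1)

det(A) = 12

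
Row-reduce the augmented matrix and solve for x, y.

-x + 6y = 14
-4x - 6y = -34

Forward elimination on [A|b]:
R2 <- R2 - (4)*R1:  [   0  -30  -90 ]
Row echelon form:
[ -1    6  |   14 ]
[  0  -30  |  -90 ]
Back-substitution:
y = (-90) / -30 = 3
x = (14 - (6)*(3)) / -1 = 4

(4, 3)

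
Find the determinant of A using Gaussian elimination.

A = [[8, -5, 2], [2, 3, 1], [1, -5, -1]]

Forward elimination:
R2 <- R2 - (1/4)*R1:  [    0  17/4   1/2 ]
R3 <- R3 - (1/8)*R1:  [     0  -35/8   -5/4 ]
R3 <- R3 - (-35/34)*R2:  [      0       0  -25/34 ]
Upper-triangular form:
[ 8    -5       2 ]
[ 0  17/4     1/2 ]
[ 0     0  -25/34 ]
det(A) = (-1)^0 * (8) * (17/4) * (-25/34) = -25  (0 row swaps -> sign +1)

det(A) = -25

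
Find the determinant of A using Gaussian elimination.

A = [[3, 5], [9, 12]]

Forward elimination:
R2 <- R2 - (3)*R1:  [  0  -3 ]
Upper-triangular form:
[ 3   5 ]
[ 0  -3 ]
det(A) = (-1)^0 * (3) * (-3) = -9  (0 row swaps -> sign +1)

det(A) = -9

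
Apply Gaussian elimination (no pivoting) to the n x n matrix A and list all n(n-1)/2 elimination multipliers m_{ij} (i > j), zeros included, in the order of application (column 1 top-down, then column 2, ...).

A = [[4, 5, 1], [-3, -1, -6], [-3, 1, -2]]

Forward elimination:
R2 <- R2 - (-3/4)*R1:  [     0   11/4  -21/4 ]
R3 <- R3 - (-3/4)*R1:  [    0  19/4  -5/4 ]
R3 <- R3 - (19/11)*R2:  [     0      0  86/11 ]
Multipliers (in order of application): m_{21} = -3/4, m_{31} = -3/4, m_{32} = 19/11

multipliers: -3/4, -3/4, 19/11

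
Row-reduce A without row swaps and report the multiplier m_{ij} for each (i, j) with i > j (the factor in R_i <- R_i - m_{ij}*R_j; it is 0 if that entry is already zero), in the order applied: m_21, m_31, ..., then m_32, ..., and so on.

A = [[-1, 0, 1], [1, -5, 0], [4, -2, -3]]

Forward elimination:
R2 <- R2 - (-1)*R1:  [  0  -5   1 ]
R3 <- R3 - (-4)*R1:  [  0  -2   1 ]
R3 <- R3 - (2/5)*R2:  [   0    0  3/5 ]
Multipliers (in order of application): m_{21} = -1, m_{31} = -4, m_{32} = 2/5

multipliers: -1, -4, 2/5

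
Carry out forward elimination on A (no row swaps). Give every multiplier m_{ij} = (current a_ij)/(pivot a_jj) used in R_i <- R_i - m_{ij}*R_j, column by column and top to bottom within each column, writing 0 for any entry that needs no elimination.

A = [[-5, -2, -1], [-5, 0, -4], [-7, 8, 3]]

multipliers: 1, 7/5, 27/5

Forward elimination:
R2 <- R2 - (1)*R1:  [  0   2  -3 ]
R3 <- R3 - (7/5)*R1:  [    0  54/5  22/5 ]
R3 <- R3 - (27/5)*R2:  [     0      0  103/5 ]
Multipliers (in order of application): m_{21} = 1, m_{31} = 7/5, m_{32} = 27/5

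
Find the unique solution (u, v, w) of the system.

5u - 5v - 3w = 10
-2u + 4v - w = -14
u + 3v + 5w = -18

Forward elimination on [A|b]:
R2 <- R2 - (-2/5)*R1:  [     0      2  -11/5    -10 ]
R3 <- R3 - (1/5)*R1:  [    0     4  28/5   -20 ]
R3 <- R3 - (2)*R2:  [  0   0  10   0 ]
Row echelon form:
[ 5  -5     -3  |   10 ]
[ 0   2  -11/5  |  -10 ]
[ 0   0     10  |    0 ]
Back-substitution:
w = (0) / 10 = 0
v = (-10 - (-11/5)*(0)) / 2 = -5
u = (10 - (-5)*(-5) - (-3)*(0)) / 5 = -3

(-3, -5, 0)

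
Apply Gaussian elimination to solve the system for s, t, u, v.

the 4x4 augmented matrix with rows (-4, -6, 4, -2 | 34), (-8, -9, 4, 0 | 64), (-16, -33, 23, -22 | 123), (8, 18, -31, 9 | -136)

Forward elimination on [A|b]:
R2 <- R2 - (2)*R1:  [  0   3  -4   4  -4 ]
R3 <- R3 - (4)*R1:  [   0   -9    7  -14  -13 ]
R4 <- R4 - (-2)*R1:  [   0    6  -23    5  -68 ]
R3 <- R3 - (-3)*R2:  [   0    0   -5   -2  -25 ]
R4 <- R4 - (2)*R2:  [   0    0  -15   -3  -60 ]
R4 <- R4 - (3)*R3:  [  0   0   0   3  15 ]
Row echelon form:
[ -4  -6   4  -2  |   34 ]
[  0   3  -4   4  |   -4 ]
[  0   0  -5  -2  |  -25 ]
[  0   0   0   3  |   15 ]
Back-substitution:
v = (15) / 3 = 5
u = (-25 - (-2)*(5)) / -5 = 3
t = (-4 - (-4)*(3) - (4)*(5)) / 3 = -4
s = (34 - (-6)*(-4) - (4)*(3) - (-2)*(5)) / -4 = -2

(-2, -4, 3, 5)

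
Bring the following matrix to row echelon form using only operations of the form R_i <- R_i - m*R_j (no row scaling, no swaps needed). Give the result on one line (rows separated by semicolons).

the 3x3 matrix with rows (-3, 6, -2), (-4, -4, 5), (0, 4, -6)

Forward elimination:
R2 <- R2 - (4/3)*R1:  [    0   -12  23/3 ]
R3 <- R3 - (-1/3)*R2:  [     0      0  -31/9 ]
Row echelon form:
[ -3    6     -2 ]
[  0  -12   23/3 ]
[  0    0  -31/9 ]

REF = [-3 6 -2; 0 -12 23/3; 0 0 -31/9]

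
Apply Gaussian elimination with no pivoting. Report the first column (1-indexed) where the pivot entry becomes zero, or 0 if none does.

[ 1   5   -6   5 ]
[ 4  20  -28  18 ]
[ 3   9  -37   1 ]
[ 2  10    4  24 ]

Naive forward elimination:
R2 <- R2 - (4)*R1:  [  0   0  -4  -2 ]
R3 <- R3 - (3)*R1:  [   0   -6  -19  -14 ]
R4 <- R4 - (2)*R1:  [  0   0  16  14 ]
Matrix at this point:
[ 1   5   -6    5 ]
[ 0   0   -4   -2 ]
[ 0  -6  -19  -14 ]
[ 0   0   16   14 ]
Pivot entry (2,2) is zero but row 3 has -6 in column 2 -> naive elimination stops; a row interchange (e.g. R2 <-> R3) would be required here.

first zero-pivot column = 2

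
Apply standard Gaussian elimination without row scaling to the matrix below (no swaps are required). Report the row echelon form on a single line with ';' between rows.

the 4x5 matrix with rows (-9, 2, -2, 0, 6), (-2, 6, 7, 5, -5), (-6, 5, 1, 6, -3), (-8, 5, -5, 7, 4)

REF = [-9 2 -2 0 6; 0 50/9 67/9 5 -19/3; 0 0 -129/50 27/10 -141/50; 0 0 0 -163/43 455/43]

Forward elimination:
R2 <- R2 - (2/9)*R1:  [     0   50/9   67/9      5  -19/3 ]
R3 <- R3 - (2/3)*R1:  [    0  11/3   7/3     6    -7 ]
R4 <- R4 - (8/9)*R1:  [     0   29/9  -29/9      7   -4/3 ]
R3 <- R3 - (33/50)*R2:  [       0        0  -129/50    27/10  -141/50 ]
R4 <- R4 - (29/50)*R2:  [       0        0  -377/50    41/10   117/50 ]
R4 <- R4 - (377/129)*R3:  [       0        0        0  -163/43   455/43 ]
Row echelon form:
[ -9     2       -2        0        6 ]
[  0  50/9     67/9        5    -19/3 ]
[  0     0  -129/50    27/10  -141/50 ]
[  0     0        0  -163/43   455/43 ]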